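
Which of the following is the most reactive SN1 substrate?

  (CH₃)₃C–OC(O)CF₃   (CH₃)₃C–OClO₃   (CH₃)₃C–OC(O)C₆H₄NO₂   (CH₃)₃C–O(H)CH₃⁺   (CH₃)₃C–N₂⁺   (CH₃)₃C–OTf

(CH₃)₃C–N₂⁺

The skeletons are identical, so relative rate is governed entirely by leaving-group ability.
Rank by basicity of the departing species: weakest base leaves most easily.
(CH₃)₃C–N₂⁺ loses N₂: no meaningful conjugate acid; N₂ departs as an exceptionally stable neutral molecule
(CH₃)₃C–OTf loses OTf⁻: pKₐ(CF₃SO₃H (triflic acid)) ≈ -14
(CH₃)₃C–OClO₃ loses ClO₄⁻: pKₐ(HClO₄) ≈ -10
(CH₃)₃C–O(H)CH₃⁺ loses R'OH: pKₐ(R'OH₂⁺) ≈ -2.4
(CH₃)₃C–OC(O)CF₃ loses CF₃COO⁻: pKₐ(CF₃COOH) ≈ 0.2
(CH₃)₃C–OC(O)C₆H₄NO₂ loses p-O₂N–C₆H₄–COO⁻: pKₐ(p-nitrobenzoic acid) ≈ 3.4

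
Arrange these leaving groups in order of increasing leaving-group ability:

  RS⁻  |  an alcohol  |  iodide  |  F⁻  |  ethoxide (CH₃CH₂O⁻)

ethoxide (CH₃CH₂O⁻) < RS⁻ < F⁻ < an alcohol < iodide

iodide: pKₐ(HI) ≈ -10
an alcohol: pKₐ(R'OH₂⁺) ≈ -2.4 — neutral; leaves from a protonated ether (an oxonium ion, R–O(H)R'⁺)
F⁻: pKₐ(HF) ≈ 3.2 — small and strongly basic; the poor halide leaving group
RS⁻: pKₐ(RSH (a thiol)) ≈ 10.5
ethoxide (CH₃CH₂O⁻): pKₐ(CH₃CH₂OH) ≈ 16 — strong base; alkoxides do not leave unassisted
Listed from poorest to best leaving group as asked.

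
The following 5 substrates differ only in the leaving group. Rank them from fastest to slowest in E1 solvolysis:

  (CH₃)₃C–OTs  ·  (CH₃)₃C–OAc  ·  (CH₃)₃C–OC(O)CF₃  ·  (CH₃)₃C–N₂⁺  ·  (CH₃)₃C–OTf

(CH₃)₃C–N₂⁺ > (CH₃)₃C–OTf > (CH₃)₃C–OTs > (CH₃)₃C–OC(O)CF₃ > (CH₃)₃C–OAc

Identical carbon frameworks mean the comparison reduces to leaving-group quality.
The more stable X⁻ (or X) is on its own — i.e. the weaker a base it is — the better a leaving group it makes.
(CH₃)₃C–N₂⁺ loses N₂: no meaningful conjugate acid; N₂ departs as an exceptionally stable neutral molecule
(CH₃)₃C–OTf loses OTf⁻: pKₐ(CF₃SO₃H (triflic acid)) ≈ -14
(CH₃)₃C–OTs loses OTs⁻: pKₐ(p-CH₃C₆H₄SO₃H (TsOH)) ≈ -2.8
(CH₃)₃C–OC(O)CF₃ loses CF₃COO⁻: pKₐ(CF₃COOH) ≈ 0.2
(CH₃)₃C–OAc loses AcO⁻: pKₐ(CH₃COOH) ≈ 4.8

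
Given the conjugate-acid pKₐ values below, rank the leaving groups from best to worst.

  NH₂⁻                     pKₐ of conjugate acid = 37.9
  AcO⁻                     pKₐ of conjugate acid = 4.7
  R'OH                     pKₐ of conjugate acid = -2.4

Lower conjugate-acid pKₐ ⇒ weaker base ⇒ better leaving group.
Sorting by the given values: R'OH (-2.4), AcO⁻ (4.7), NH₂⁻ (37.9).

R'OH > AcO⁻ > NH₂⁻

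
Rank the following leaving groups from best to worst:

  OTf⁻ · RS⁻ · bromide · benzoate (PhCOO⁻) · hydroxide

OTf⁻ > bromide > benzoate (PhCOO⁻) > RS⁻ > hydroxide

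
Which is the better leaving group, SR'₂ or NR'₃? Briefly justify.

SR'₂

SR'₂ is the better leaving group.
pKₐ(R'₂SH⁺) ≈ -7 versus pKₐ(R'₃NH⁺) ≈ 10.7: SR'₂ is the much weaker base.
Neutral; leaves from a sulfonium salt (R–SR'₂⁺).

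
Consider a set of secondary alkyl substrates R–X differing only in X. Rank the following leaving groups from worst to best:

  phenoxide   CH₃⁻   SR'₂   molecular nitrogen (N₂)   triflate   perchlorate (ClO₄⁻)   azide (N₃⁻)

CH₃⁻ < phenoxide < azide (N₃⁻) < SR'₂ < perchlorate (ClO₄⁻) < triflate < molecular nitrogen (N₂)

A good leaving group is a weak base: the lower the pKₐ of its conjugate acid, the more readily it departs.
molecular nitrogen (N₂): no meaningful conjugate acid; N₂ departs as an exceptionally stable neutral molecule
triflate: pKₐ(CF₃SO₃H (triflic acid)) ≈ -14 — charge spread over three oxygens and a CF₃ group; the premier leaving group in synthesis
perchlorate (ClO₄⁻): pKₐ(HClO₄) ≈ -10
SR'₂: pKₐ(R'₂SH⁺) ≈ -7 — neutral; leaves from a sulfonium salt (R–SR'₂⁺)
azide (N₃⁻): pKₐ(HN₃) ≈ 4.7 — linear, resonance-stabilised
phenoxide: pKₐ(C₆H₅OH (phenol)) ≈ 10 — resonance into the ring helps, but still a poor LG
CH₃⁻: pKₐ(CH₄) ≈ 48
Listed from poorest to best leaving group as asked.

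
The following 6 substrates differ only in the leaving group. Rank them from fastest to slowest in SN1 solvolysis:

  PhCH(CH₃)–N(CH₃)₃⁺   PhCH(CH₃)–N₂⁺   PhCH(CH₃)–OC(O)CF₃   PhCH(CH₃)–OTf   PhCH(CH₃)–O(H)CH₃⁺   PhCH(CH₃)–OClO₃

PhCH(CH₃)–N₂⁺ > PhCH(CH₃)–OTf > PhCH(CH₃)–OClO₃ > PhCH(CH₃)–O(H)CH₃⁺ > PhCH(CH₃)–OC(O)CF₃ > PhCH(CH₃)–N(CH₃)₃⁺

With the same alkyl group throughout, only the leaving group differentiates the rates.
Leaving-group ability tracks the stability of the departed species; conjugate-acid pKₐ is the usual yardstick (lower pKₐ → better LG).
PhCH(CH₃)–N₂⁺ loses N₂: no meaningful conjugate acid; N₂ departs as an exceptionally stable neutral molecule
PhCH(CH₃)–OTf loses OTf⁻: pKₐ(CF₃SO₃H (triflic acid)) ≈ -14
PhCH(CH₃)–OClO₃ loses ClO₄⁻: pKₐ(HClO₄) ≈ -10
PhCH(CH₃)–O(H)CH₃⁺ loses R'OH: pKₐ(R'OH₂⁺) ≈ -2.4
PhCH(CH₃)–OC(O)CF₃ loses CF₃COO⁻: pKₐ(CF₃COOH) ≈ 0.2
PhCH(CH₃)–N(CH₃)₃⁺ loses NR'₃: pKₐ(R'₃NH⁺) ≈ 10.7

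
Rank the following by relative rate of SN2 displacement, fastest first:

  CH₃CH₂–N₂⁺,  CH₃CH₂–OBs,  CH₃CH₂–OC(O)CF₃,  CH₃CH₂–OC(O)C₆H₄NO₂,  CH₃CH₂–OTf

CH₃CH₂–N₂⁺ > CH₃CH₂–OTf > CH₃CH₂–OBs > CH₃CH₂–OC(O)CF₃ > CH₃CH₂–OC(O)C₆H₄NO₂

Same R in every case — rank the leaving groups.
Leaving-group ability tracks the stability of the departed species; conjugate-acid pKₐ is the usual yardstick (lower pKₐ → better LG).
CH₃CH₂–N₂⁺ loses N₂: no meaningful conjugate acid; N₂ departs as an exceptionally stable neutral molecule
CH₃CH₂–OTf loses OTf⁻: pKₐ(CF₃SO₃H (triflic acid)) ≈ -14
CH₃CH₂–OBs loses OBs⁻: pKₐ(p-BrC₆H₄SO₃H) ≈ -2.8
CH₃CH₂–OC(O)CF₃ loses CF₃COO⁻: pKₐ(CF₃COOH) ≈ 0.2
CH₃CH₂–OC(O)C₆H₄NO₂ loses p-O₂N–C₆H₄–COO⁻: pKₐ(p-nitrobenzoic acid) ≈ 3.4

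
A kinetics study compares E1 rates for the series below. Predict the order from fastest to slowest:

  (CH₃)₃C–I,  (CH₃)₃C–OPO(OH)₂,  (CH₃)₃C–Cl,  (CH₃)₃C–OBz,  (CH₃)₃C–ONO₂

(CH₃)₃C–I > (CH₃)₃C–Cl > (CH₃)₃C–ONO₂ > (CH₃)₃C–OPO(OH)₂ > (CH₃)₃C–OBz

Identical carbon frameworks mean the comparison reduces to leaving-group quality.
The more stable X⁻ (or X) is on its own — i.e. the weaker a base it is — the better a leaving group it makes.
(CH₃)₃C–I loses I⁻: pKₐ(HI) ≈ -10
(CH₃)₃C–Cl loses Cl⁻: pKₐ(HCl) ≈ -7
(CH₃)₃C–ONO₂ loses NO₃⁻: pKₐ(HNO₃) ≈ -1.3
(CH₃)₃C–OPO(OH)₂ loses H₂PO₄⁻: pKₐ(H₃PO₄) ≈ 2.1
(CH₃)₃C–OBz loses PhCOO⁻: pKₐ(C₆H₅COOH) ≈ 4.2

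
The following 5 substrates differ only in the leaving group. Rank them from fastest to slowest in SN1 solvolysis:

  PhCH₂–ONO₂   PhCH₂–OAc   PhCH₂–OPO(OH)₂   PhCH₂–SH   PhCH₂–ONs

Identical carbon frameworks mean the comparison reduces to leaving-group quality.
Rank by basicity of the departing species: weakest base leaves most easily.
PhCH₂–ONs loses ONs⁻: pKₐ(p-O₂NC₆H₄SO₃H) ≈ -3.5
PhCH₂–ONO₂ loses NO₃⁻: pKₐ(HNO₃) ≈ -1.3
PhCH₂–OPO(OH)₂ loses H₂PO₄⁻: pKₐ(H₃PO₄) ≈ 2.1
PhCH₂–OAc loses AcO⁻: pKₐ(CH₃COOH) ≈ 4.8
PhCH₂–SH loses HS⁻: pKₐ(H₂S) ≈ 7

PhCH₂–ONs > PhCH₂–ONO₂ > PhCH₂–OPO(OH)₂ > PhCH₂–OAc > PhCH₂–SH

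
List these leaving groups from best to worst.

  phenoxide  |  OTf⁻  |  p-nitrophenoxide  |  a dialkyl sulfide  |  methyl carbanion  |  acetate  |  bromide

The more stable X⁻ (or X) is on its own — i.e. the weaker a base it is — the better a leaving group it makes.
OTf⁻: pKₐ(CF₃SO₃H (triflic acid)) ≈ -14
bromide: pKₐ(HBr) ≈ -9
a dialkyl sulfide: pKₐ(R'₂SH⁺) ≈ -7
acetate: pKₐ(CH₃COOH) ≈ 4.8
p-nitrophenoxide: pKₐ(p-nitrophenol) ≈ 7.2
phenoxide: pKₐ(C₆H₅OH (phenol)) ≈ 10
methyl carbanion: pKₐ(CH₄) ≈ 48

OTf⁻ > bromide > a dialkyl sulfide > acetate > p-nitrophenoxide > phenoxide > methyl carbanion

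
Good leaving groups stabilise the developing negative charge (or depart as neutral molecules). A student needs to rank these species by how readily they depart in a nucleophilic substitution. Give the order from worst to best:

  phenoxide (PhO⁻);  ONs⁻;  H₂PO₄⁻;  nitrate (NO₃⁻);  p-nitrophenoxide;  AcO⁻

Leaving-group ability tracks the stability of the departed species; conjugate-acid pKₐ is the usual yardstick (lower pKₐ → better LG).
ONs⁻: pKₐ(p-O₂NC₆H₄SO₃H) ≈ -3.5 — p-nitro group further stabilises the sulfonate
nitrate (NO₃⁻): pKₐ(HNO₃) ≈ -1.3 — resonance-delocalised over three oxygens
H₂PO₄⁻: pKₐ(H₃PO₄) ≈ 2.1 — moderate base; biological leaving group after further activation
AcO⁻: pKₐ(CH₃COOH) ≈ 4.8 — resonance-stabilised but still a weak base
p-nitrophenoxide: pKₐ(p-nitrophenol) ≈ 7.2 — nitro group delocalises the charge; the classic chromogenic LG
phenoxide (PhO⁻): pKₐ(C₆H₅OH (phenol)) ≈ 10 — resonance into the ring helps, but still a poor LG
The question asks for worst first, so the sequence is read in increasing leaving-group ability.

phenoxide (PhO⁻) < p-nitrophenoxide < AcO⁻ < H₂PO₄⁻ < nitrate (NO₃⁻) < ONs⁻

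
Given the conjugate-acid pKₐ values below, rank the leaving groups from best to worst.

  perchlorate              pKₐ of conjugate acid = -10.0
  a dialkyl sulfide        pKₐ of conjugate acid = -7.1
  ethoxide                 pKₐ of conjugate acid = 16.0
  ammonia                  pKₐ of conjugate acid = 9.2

perchlorate > a dialkyl sulfide > ammonia > ethoxide

Lower conjugate-acid pKₐ ⇒ weaker base ⇒ better leaving group.
Sorting by the given values: perchlorate (-10.0), a dialkyl sulfide (-7.1), ammonia (9.2), ethoxide (16.0).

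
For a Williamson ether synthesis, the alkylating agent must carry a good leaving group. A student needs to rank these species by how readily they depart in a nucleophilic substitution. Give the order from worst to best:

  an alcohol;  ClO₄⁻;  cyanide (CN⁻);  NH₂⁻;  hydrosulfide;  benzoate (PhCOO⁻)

ClO₄⁻: pKₐ(HClO₄) ≈ -10
an alcohol: pKₐ(R'OH₂⁺) ≈ -2.4 — neutral; leaves from a protonated ether (an oxonium ion, R–O(H)R'⁺)
benzoate (PhCOO⁻): pKₐ(C₆H₅COOH) ≈ 4.2
hydrosulfide: pKₐ(H₂S) ≈ 7
cyanide (CN⁻): pKₐ(HCN) ≈ 9.2 — sp carbon stabilises the charge somewhat, but still a poor LG
NH₂⁻: pKₐ(NH₃) ≈ 38 — extremely strong base; never a leaving group
The question asks for worst first, so the sequence is read in increasing leaving-group ability.

NH₂⁻ < cyanide (CN⁻) < hydrosulfide < benzoate (PhCOO⁻) < an alcohol < ClO₄⁻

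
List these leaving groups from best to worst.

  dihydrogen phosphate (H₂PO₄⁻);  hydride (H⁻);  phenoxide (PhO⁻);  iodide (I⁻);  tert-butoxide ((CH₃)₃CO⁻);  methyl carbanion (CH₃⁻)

iodide (I⁻) > dihydrogen phosphate (H₂PO₄⁻) > phenoxide (PhO⁻) > tert-butoxide ((CH₃)₃CO⁻) > hydride (H⁻) > methyl carbanion (CH₃⁻)

A good leaving group is a weak base: the lower the pKₐ of its conjugate acid, the more readily it departs.
iodide (I⁻): pKₐ(HI) ≈ -10
dihydrogen phosphate (H₂PO₄⁻): pKₐ(H₃PO₄) ≈ 2.1
phenoxide (PhO⁻): pKₐ(C₆H₅OH (phenol)) ≈ 10
tert-butoxide ((CH₃)₃CO⁻): pKₐ(t-BuOH) ≈ 18
hydride (H⁻): pKₐ(H₂) ≈ 36
methyl carbanion (CH₃⁻): pKₐ(CH₄) ≈ 48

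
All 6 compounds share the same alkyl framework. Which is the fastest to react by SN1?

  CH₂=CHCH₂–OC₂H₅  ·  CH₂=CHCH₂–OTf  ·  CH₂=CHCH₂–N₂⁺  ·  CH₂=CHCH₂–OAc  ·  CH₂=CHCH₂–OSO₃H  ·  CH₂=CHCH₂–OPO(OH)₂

CH₂=CHCH₂–N₂⁺

The skeletons are identical, so relative rate is governed entirely by leaving-group ability.
Rank by basicity of the departing species: weakest base leaves most easily.
CH₂=CHCH₂–N₂⁺ loses N₂: no meaningful conjugate acid; N₂ departs as an exceptionally stable neutral molecule
CH₂=CHCH₂–OTf loses OTf⁻: pKₐ(CF₃SO₃H (triflic acid)) ≈ -14
CH₂=CHCH₂–OSO₃H loses HSO₄⁻: pKₐ(H₂SO₄) ≈ -3
CH₂=CHCH₂–OPO(OH)₂ loses H₂PO₄⁻: pKₐ(H₃PO₄) ≈ 2.1
CH₂=CHCH₂–OAc loses AcO⁻: pKₐ(CH₃COOH) ≈ 4.8
CH₂=CHCH₂–OC₂H₅ loses CH₃CH₂O⁻: pKₐ(CH₃CH₂OH) ≈ 16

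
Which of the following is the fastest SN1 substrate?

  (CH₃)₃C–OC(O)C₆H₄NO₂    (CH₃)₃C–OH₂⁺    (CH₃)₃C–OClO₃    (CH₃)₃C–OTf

With the same alkyl group throughout, only the leaving group differentiates the rates.
Rank by basicity of the departing species: weakest base leaves most easily.
(CH₃)₃C–OTf loses OTf⁻: pKₐ(CF₃SO₃H (triflic acid)) ≈ -14
(CH₃)₃C–OClO₃ loses ClO₄⁻: pKₐ(HClO₄) ≈ -10
(CH₃)₃C–OH₂⁺ loses H₂O: pKₐ(H₃O⁺) ≈ -1.7
(CH₃)₃C–OC(O)C₆H₄NO₂ loses p-O₂N–C₆H₄–COO⁻: pKₐ(p-nitrobenzoic acid) ≈ 3.4

(CH₃)₃C–OTf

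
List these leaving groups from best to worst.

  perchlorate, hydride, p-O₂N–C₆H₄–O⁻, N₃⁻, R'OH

perchlorate > R'OH > N₃⁻ > p-O₂N–C₆H₄–O⁻ > hydride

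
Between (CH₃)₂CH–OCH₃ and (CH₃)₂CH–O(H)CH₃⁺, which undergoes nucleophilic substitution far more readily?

(CH₃)₂CH–O(H)CH₃⁺

From (CH₃)₂CH–OCH₃ the departing group would be CH₃O⁻ (pKₐ(CH₃OH) ≈ 15.5). Strong base; alkoxides do not leave unassisted.
From (CH₃)₂CH–O(H)CH₃⁺ the leaving group is R'OH (pKₐ(R'OH₂⁺) ≈ -2.4). Neutral; leaves from a protonated ether (an oxonium ion, R–O(H)R'⁺).
(In practice (CH₃)₂CH–O(H)CH₃⁺ is made from (CH₃)₂CH–OCH₃ by protonation with concentrated HI, allowing neutral methanol, rather than methoxide, to depart.)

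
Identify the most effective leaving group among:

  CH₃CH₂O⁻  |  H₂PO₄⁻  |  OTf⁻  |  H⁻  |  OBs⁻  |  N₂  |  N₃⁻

N₂

A good leaving group is a weak base: the lower the pKₐ of its conjugate acid, the more readily it departs.
N₂: no meaningful conjugate acid; N₂ departs as an exceptionally stable neutral molecule
OTf⁻: pKₐ(CF₃SO₃H (triflic acid)) ≈ -14
OBs⁻: pKₐ(p-BrC₆H₄SO₃H) ≈ -2.8
H₂PO₄⁻: pKₐ(H₃PO₄) ≈ 2.1
N₃⁻: pKₐ(HN₃) ≈ 4.7
CH₃CH₂O⁻: pKₐ(CH₃CH₂OH) ≈ 16
H⁻: pKₐ(H₂) ≈ 36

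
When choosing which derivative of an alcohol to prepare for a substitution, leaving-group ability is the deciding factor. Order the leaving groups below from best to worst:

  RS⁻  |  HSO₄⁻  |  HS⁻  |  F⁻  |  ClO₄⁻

ClO₄⁻: pKₐ(HClO₄) ≈ -10
HSO₄⁻: pKₐ(H₂SO₄) ≈ -3
F⁻: pKₐ(HF) ≈ 3.2 — small and strongly basic; the poor halide leaving group
HS⁻: pKₐ(H₂S) ≈ 7
RS⁻: pKₐ(RSH (a thiol)) ≈ 10.5

ClO₄⁻ > HSO₄⁻ > F⁻ > HS⁻ > RS⁻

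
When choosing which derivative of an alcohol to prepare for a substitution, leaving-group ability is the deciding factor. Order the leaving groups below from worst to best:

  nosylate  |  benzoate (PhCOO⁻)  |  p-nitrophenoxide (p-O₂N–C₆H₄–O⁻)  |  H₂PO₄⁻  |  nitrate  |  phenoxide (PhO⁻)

nosylate: pKₐ(p-O₂NC₆H₄SO₃H) ≈ -3.5
nitrate: pKₐ(HNO₃) ≈ -1.3
H₂PO₄⁻: pKₐ(H₃PO₄) ≈ 2.1
benzoate (PhCOO⁻): pKₐ(C₆H₅COOH) ≈ 4.2
p-nitrophenoxide (p-O₂N–C₆H₄–O⁻): pKₐ(p-nitrophenol) ≈ 7.2
phenoxide (PhO⁻): pKₐ(C₆H₅OH (phenol)) ≈ 10
Reversing gives the worst-to-best order requested.

phenoxide (PhO⁻) < p-nitrophenoxide (p-O₂N–C₆H₄–O⁻) < benzoate (PhCOO⁻) < H₂PO₄⁻ < nitrate < nosylate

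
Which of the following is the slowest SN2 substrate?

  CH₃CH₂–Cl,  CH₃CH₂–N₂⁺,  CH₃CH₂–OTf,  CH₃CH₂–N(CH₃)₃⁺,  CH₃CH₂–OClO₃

CH₃CH₂–N(CH₃)₃⁺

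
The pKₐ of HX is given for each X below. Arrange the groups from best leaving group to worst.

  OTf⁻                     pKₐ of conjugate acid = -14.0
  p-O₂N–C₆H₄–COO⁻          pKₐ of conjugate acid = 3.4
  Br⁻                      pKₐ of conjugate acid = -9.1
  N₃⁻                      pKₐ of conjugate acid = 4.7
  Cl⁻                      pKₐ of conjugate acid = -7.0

OTf⁻ > Br⁻ > Cl⁻ > p-O₂N–C₆H₄–COO⁻ > N₃⁻

Lower conjugate-acid pKₐ ⇒ weaker base ⇒ better leaving group.
Sorting by the given values: OTf⁻ (-14.0), Br⁻ (-9.1), Cl⁻ (-7.0), p-O₂N–C₆H₄–COO⁻ (3.4), N₃⁻ (4.7).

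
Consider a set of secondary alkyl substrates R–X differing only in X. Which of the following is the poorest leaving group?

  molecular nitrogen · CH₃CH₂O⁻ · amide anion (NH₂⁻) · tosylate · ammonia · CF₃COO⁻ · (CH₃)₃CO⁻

amide anion (NH₂⁻)

molecular nitrogen: no meaningful conjugate acid; N₂ departs as an exceptionally stable neutral molecule
tosylate: pKₐ(p-CH₃C₆H₄SO₃H (TsOH)) ≈ -2.8
CF₃COO⁻: pKₐ(CF₃COOH) ≈ 0.2
ammonia: pKₐ(NH₄⁺) ≈ 9.2
CH₃CH₂O⁻: pKₐ(CH₃CH₂OH) ≈ 16
(CH₃)₃CO⁻: pKₐ(t-BuOH) ≈ 18
amide anion (NH₂⁻): pKₐ(NH₃) ≈ 38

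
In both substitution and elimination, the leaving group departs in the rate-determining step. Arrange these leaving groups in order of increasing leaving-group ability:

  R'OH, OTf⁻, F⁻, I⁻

OTf⁻: pKₐ(CF₃SO₃H (triflic acid)) ≈ -14 — charge spread over three oxygens and a CF₃ group; the premier leaving group in synthesis
I⁻: pKₐ(HI) ≈ -10 — large, highly polarisable; very weak base
R'OH: pKₐ(R'OH₂⁺) ≈ -2.4 — neutral; leaves from a protonated ether (an oxonium ion, R–O(H)R'⁺)
F⁻: pKₐ(HF) ≈ 3.2
Listed from poorest to best leaving group as asked.

F⁻ < R'OH < I⁻ < OTf⁻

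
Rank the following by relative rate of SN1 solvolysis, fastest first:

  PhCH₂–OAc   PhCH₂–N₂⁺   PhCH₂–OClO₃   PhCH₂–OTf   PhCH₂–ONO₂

PhCH₂–N₂⁺ > PhCH₂–OTf > PhCH₂–OClO₃ > PhCH₂–ONO₂ > PhCH₂–OAc

The skeletons are identical, so relative rate is governed entirely by leaving-group ability.
The more stable X⁻ (or X) is on its own — i.e. the weaker a base it is — the better a leaving group it makes.
PhCH₂–N₂⁺ loses N₂: no meaningful conjugate acid; N₂ departs as an exceptionally stable neutral molecule
PhCH₂–OTf loses OTf⁻: pKₐ(CF₃SO₃H (triflic acid)) ≈ -14
PhCH₂–OClO₃ loses ClO₄⁻: pKₐ(HClO₄) ≈ -10
PhCH₂–ONO₂ loses NO₃⁻: pKₐ(HNO₃) ≈ -1.3
PhCH₂–OAc loses AcO⁻: pKₐ(CH₃COOH) ≈ 4.8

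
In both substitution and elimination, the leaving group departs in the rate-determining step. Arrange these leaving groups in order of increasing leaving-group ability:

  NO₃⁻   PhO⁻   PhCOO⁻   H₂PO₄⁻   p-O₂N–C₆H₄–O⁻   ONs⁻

PhO⁻ < p-O₂N–C₆H₄–O⁻ < PhCOO⁻ < H₂PO₄⁻ < NO₃⁻ < ONs⁻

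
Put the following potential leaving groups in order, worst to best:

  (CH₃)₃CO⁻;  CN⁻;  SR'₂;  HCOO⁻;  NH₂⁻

NH₂⁻ < (CH₃)₃CO⁻ < CN⁻ < HCOO⁻ < SR'₂

The more stable X⁻ (or X) is on its own — i.e. the weaker a base it is — the better a leaving group it makes.
SR'₂: pKₐ(R'₂SH⁺) ≈ -7
HCOO⁻: pKₐ(HCOOH) ≈ 3.8
CN⁻: pKₐ(HCN) ≈ 9.2
(CH₃)₃CO⁻: pKₐ(t-BuOH) ≈ 18
NH₂⁻: pKₐ(NH₃) ≈ 38
The question asks for worst first, so the sequence is read in increasing leaving-group ability.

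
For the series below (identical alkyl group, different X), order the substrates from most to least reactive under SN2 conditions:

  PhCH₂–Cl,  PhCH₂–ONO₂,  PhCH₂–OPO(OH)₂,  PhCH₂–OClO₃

PhCH₂–OClO₃ > PhCH₂–Cl > PhCH₂–ONO₂ > PhCH₂–OPO(OH)₂

Same R in every case — rank the leaving groups.
Rank by basicity of the departing species: weakest base leaves most easily.
PhCH₂–OClO₃ loses ClO₄⁻: pKₐ(HClO₄) ≈ -10
PhCH₂–Cl loses Cl⁻: pKₐ(HCl) ≈ -7
PhCH₂–ONO₂ loses NO₃⁻: pKₐ(HNO₃) ≈ -1.3
PhCH₂–OPO(OH)₂ loses H₂PO₄⁻: pKₐ(H₃PO₄) ≈ 2.1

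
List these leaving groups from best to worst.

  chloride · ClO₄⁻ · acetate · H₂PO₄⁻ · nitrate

ClO₄⁻ > chloride > nitrate > H₂PO₄⁻ > acetate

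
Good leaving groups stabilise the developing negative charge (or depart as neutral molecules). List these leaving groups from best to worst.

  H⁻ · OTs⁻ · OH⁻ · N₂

Rank by basicity of the departing species: weakest base leaves most easily.
N₂: no meaningful conjugate acid; N₂ departs as an exceptionally stable neutral molecule
OTs⁻: pKₐ(p-CH₃C₆H₄SO₃H (TsOH)) ≈ -2.8
OH⁻: pKₐ(H₂O) ≈ 15.7 — strong base; essentially never leaves without prior activation
H⁻: pKₐ(H₂) ≈ 36 — extremely strong base; leaves only in special hydride-transfer contexts

N₂ > OTs⁻ > OH⁻ > H⁻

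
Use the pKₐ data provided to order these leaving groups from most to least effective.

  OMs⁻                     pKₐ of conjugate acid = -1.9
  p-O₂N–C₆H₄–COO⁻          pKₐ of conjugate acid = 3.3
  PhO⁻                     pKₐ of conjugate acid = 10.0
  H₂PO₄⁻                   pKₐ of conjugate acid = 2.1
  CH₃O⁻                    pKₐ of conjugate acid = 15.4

OMs⁻ > H₂PO₄⁻ > p-O₂N–C₆H₄–COO⁻ > PhO⁻ > CH₃O⁻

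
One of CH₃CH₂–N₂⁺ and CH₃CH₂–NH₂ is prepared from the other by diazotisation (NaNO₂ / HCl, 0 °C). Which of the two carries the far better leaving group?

CH₃CH₂–N₂⁺

From CH₃CH₂–NH₂ the departing group would be NH₂⁻ (pKₐ(NH₃) ≈ 38). Extremely strong base; never a leaving group.
From CH₃CH₂–N₂⁺ the leaving group is N₂ (no meaningful conjugate acid; N₂ departs as an exceptionally stable neutral molecule).
Diazotisation (NaNO₂ / HCl, 0 °C) works by generating a diazonium salt that expels N₂, making CH₃CH₂–N₂⁺ enormously more reactive.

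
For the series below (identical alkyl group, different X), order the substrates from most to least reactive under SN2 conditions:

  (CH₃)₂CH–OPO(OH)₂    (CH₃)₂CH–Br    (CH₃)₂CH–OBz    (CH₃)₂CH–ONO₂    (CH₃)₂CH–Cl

(CH₃)₂CH–Br > (CH₃)₂CH–Cl > (CH₃)₂CH–ONO₂ > (CH₃)₂CH–OPO(OH)₂ > (CH₃)₂CH–OBz

Identical carbon frameworks mean the comparison reduces to leaving-group quality.
The more stable X⁻ (or X) is on its own — i.e. the weaker a base it is — the better a leaving group it makes.
(CH₃)₂CH–Br loses Br⁻: pKₐ(HBr) ≈ -9
(CH₃)₂CH–Cl loses Cl⁻: pKₐ(HCl) ≈ -7
(CH₃)₂CH–ONO₂ loses NO₃⁻: pKₐ(HNO₃) ≈ -1.3
(CH₃)₂CH–OPO(OH)₂ loses H₂PO₄⁻: pKₐ(H₃PO₄) ≈ 2.1
(CH₃)₂CH–OBz loses PhCOO⁻: pKₐ(C₆H₅COOH) ≈ 4.2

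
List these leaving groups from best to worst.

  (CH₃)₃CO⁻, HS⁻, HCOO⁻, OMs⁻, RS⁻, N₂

Leaving-group ability tracks the stability of the departed species; conjugate-acid pKₐ is the usual yardstick (lower pKₐ → better LG).
N₂: no meaningful conjugate acid; N₂ departs as an exceptionally stable neutral molecule
OMs⁻: pKₐ(CH₃SO₃H (MsOH)) ≈ -1.9
HCOO⁻: pKₐ(HCOOH) ≈ 3.8
HS⁻: pKₐ(H₂S) ≈ 7
RS⁻: pKₐ(RSH (a thiol)) ≈ 10.5 — moderately basic; rarely leaves without activation
(CH₃)₃CO⁻: pKₐ(t-BuOH) ≈ 18 — bulky, strongly basic alkoxide

N₂ > OMs⁻ > HCOO⁻ > HS⁻ > RS⁻ > (CH₃)₃CO⁻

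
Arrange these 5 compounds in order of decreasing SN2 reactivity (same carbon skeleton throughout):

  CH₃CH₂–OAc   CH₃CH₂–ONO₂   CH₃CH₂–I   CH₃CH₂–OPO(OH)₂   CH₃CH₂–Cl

CH₃CH₂–I > CH₃CH₂–Cl > CH₃CH₂–ONO₂ > CH₃CH₂–OPO(OH)₂ > CH₃CH₂–OAc

Same R in every case — rank the leaving groups.
The more stable X⁻ (or X) is on its own — i.e. the weaker a base it is — the better a leaving group it makes.
CH₃CH₂–I loses I⁻: pKₐ(HI) ≈ -10
CH₃CH₂–Cl loses Cl⁻: pKₐ(HCl) ≈ -7
CH₃CH₂–ONO₂ loses NO₃⁻: pKₐ(HNO₃) ≈ -1.3
CH₃CH₂–OPO(OH)₂ loses H₂PO₄⁻: pKₐ(H₃PO₄) ≈ 2.1
CH₃CH₂–OAc loses AcO⁻: pKₐ(CH₃COOH) ≈ 4.8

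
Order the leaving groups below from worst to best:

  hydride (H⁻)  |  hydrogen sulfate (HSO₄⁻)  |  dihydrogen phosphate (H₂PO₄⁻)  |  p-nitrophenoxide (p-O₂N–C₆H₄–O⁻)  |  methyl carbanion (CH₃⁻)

methyl carbanion (CH₃⁻) < hydride (H⁻) < p-nitrophenoxide (p-O₂N–C₆H₄–O⁻) < dihydrogen phosphate (H₂PO₄⁻) < hydrogen sulfate (HSO₄⁻)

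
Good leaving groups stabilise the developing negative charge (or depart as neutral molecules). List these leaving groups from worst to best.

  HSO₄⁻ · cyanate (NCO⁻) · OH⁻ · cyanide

Rank by basicity of the departing species: weakest base leaves most easily.
HSO₄⁻: pKₐ(H₂SO₄) ≈ -3 — conjugate base of a strong mineral acid
cyanate (NCO⁻): pKₐ(HOCN) ≈ 3.5 — resonance between N and O
cyanide: pKₐ(HCN) ≈ 9.2
OH⁻: pKₐ(H₂O) ≈ 15.7 — strong base; essentially never leaves without prior activation
Reversing gives the worst-to-best order requested.

OH⁻ < cyanide < cyanate (NCO⁻) < HSO₄⁻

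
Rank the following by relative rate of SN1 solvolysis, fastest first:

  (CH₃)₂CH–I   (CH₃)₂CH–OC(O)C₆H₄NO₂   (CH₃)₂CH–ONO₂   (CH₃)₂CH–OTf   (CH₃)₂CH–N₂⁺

(CH₃)₂CH–N₂⁺ > (CH₃)₂CH–OTf > (CH₃)₂CH–I > (CH₃)₂CH–ONO₂ > (CH₃)₂CH–OC(O)C₆H₄NO₂

Same R in every case — rank the leaving groups.
Rank by basicity of the departing species: weakest base leaves most easily.
(CH₃)₂CH–N₂⁺ loses N₂: no meaningful conjugate acid; N₂ departs as an exceptionally stable neutral molecule
(CH₃)₂CH–OTf loses OTf⁻: pKₐ(CF₃SO₃H (triflic acid)) ≈ -14
(CH₃)₂CH–I loses I⁻: pKₐ(HI) ≈ -10
(CH₃)₂CH–ONO₂ loses NO₃⁻: pKₐ(HNO₃) ≈ -1.3
(CH₃)₂CH–OC(O)C₆H₄NO₂ loses p-O₂N–C₆H₄–COO⁻: pKₐ(p-nitrobenzoic acid) ≈ 3.4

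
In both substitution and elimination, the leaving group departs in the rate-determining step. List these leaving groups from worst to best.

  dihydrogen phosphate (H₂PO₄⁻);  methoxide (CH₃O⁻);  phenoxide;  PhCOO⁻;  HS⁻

methoxide (CH₃O⁻) < phenoxide < HS⁻ < PhCOO⁻ < dihydrogen phosphate (H₂PO₄⁻)

dihydrogen phosphate (H₂PO₄⁻): pKₐ(H₃PO₄) ≈ 2.1 — moderate base; biological leaving group after further activation
PhCOO⁻: pKₐ(C₆H₅COOH) ≈ 4.2
HS⁻: pKₐ(H₂S) ≈ 7 — larger and more polarisable than the oxygen analogue
phenoxide: pKₐ(C₆H₅OH (phenol)) ≈ 10
methoxide (CH₃O⁻): pKₐ(CH₃OH) ≈ 15.5 — strong base; alkoxides do not leave unassisted
Listed from poorest to best leaving group as asked.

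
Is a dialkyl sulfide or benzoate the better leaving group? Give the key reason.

a dialkyl sulfide

a dialkyl sulfide is the better leaving group.
pKₐ(R'₂SH⁺) ≈ -7 versus pKₐ(C₆H₅COOH) ≈ 4.2: a dialkyl sulfide is the much weaker base.
Neutral; leaves from a sulfonium salt (R–SR'₂⁺).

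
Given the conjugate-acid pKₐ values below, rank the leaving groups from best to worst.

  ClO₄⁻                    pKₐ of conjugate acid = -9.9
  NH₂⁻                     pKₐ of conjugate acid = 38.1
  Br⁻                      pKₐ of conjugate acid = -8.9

ClO₄⁻ > Br⁻ > NH₂⁻

Lower conjugate-acid pKₐ ⇒ weaker base ⇒ better leaving group.
Sorting by the given values: ClO₄⁻ (-9.9), Br⁻ (-8.9), NH₂⁻ (38.1).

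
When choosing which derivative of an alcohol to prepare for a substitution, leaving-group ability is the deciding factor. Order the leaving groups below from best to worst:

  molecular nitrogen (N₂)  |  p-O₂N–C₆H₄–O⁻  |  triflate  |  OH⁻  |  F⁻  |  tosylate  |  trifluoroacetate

molecular nitrogen (N₂) > triflate > tosylate > trifluoroacetate > F⁻ > p-O₂N–C₆H₄–O⁻ > OH⁻

Leaving-group ability tracks the stability of the departed species; conjugate-acid pKₐ is the usual yardstick (lower pKₐ → better LG).
molecular nitrogen (N₂): no meaningful conjugate acid; N₂ departs as an exceptionally stable neutral molecule
triflate: pKₐ(CF₃SO₃H (triflic acid)) ≈ -14 — charge spread over three oxygens and a CF₃ group; the premier leaving group in synthesis
tosylate: pKₐ(p-CH₃C₆H₄SO₃H (TsOH)) ≈ -2.8 — resonance-delocalised arenesulfonate
trifluoroacetate: pKₐ(CF₃COOH) ≈ 0.2 — strongly electron-withdrawing CF₃ stabilises the carboxylate
F⁻: pKₐ(HF) ≈ 3.2 — small and strongly basic; the poor halide leaving group
p-O₂N–C₆H₄–O⁻: pKₐ(p-nitrophenol) ≈ 7.2 — nitro group delocalises the charge; the classic chromogenic LG
OH⁻: pKₐ(H₂O) ≈ 15.7 — strong base; essentially never leaves without prior activation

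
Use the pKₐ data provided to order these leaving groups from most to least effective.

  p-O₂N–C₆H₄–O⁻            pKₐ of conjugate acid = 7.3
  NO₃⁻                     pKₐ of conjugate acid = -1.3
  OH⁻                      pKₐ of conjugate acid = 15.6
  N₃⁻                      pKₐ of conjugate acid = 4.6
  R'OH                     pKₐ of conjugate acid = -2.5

Lower conjugate-acid pKₐ ⇒ weaker base ⇒ better leaving group.
Sorting by the given values: R'OH (-2.5), NO₃⁻ (-1.3), N₃⁻ (4.6), p-O₂N–C₆H₄–O⁻ (7.3), OH⁻ (15.6).

R'OH > NO₃⁻ > N₃⁻ > p-O₂N–C₆H₄–O⁻ > OH⁻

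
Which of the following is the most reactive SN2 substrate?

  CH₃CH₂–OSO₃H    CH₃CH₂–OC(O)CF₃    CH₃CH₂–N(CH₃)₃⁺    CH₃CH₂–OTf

Same R in every case — rank the leaving groups.
A good leaving group is a weak base: the lower the pKₐ of its conjugate acid, the more readily it departs.
CH₃CH₂–OTf loses OTf⁻: pKₐ(CF₃SO₃H (triflic acid)) ≈ -14
CH₃CH₂–OSO₃H loses HSO₄⁻: pKₐ(H₂SO₄) ≈ -3
CH₃CH₂–OC(O)CF₃ loses CF₃COO⁻: pKₐ(CF₃COOH) ≈ 0.2
CH₃CH₂–N(CH₃)₃⁺ loses NR'₃: pKₐ(R'₃NH⁺) ≈ 10.7

CH₃CH₂–OTf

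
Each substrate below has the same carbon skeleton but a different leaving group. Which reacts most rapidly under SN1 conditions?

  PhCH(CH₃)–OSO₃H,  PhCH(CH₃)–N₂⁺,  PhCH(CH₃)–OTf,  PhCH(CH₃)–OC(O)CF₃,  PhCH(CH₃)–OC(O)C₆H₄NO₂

PhCH(CH₃)–N₂⁺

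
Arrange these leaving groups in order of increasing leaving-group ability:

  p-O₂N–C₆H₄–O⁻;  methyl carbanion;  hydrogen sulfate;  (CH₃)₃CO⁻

Leaving-group ability tracks the stability of the departed species; conjugate-acid pKₐ is the usual yardstick (lower pKₐ → better LG).
hydrogen sulfate: pKₐ(H₂SO₄) ≈ -3
p-O₂N–C₆H₄–O⁻: pKₐ(p-nitrophenol) ≈ 7.2
(CH₃)₃CO⁻: pKₐ(t-BuOH) ≈ 18
methyl carbanion: pKₐ(CH₄) ≈ 48
Listed from poorest to best leaving group as asked.

methyl carbanion < (CH₃)₃CO⁻ < p-O₂N–C₆H₄–O⁻ < hydrogen sulfate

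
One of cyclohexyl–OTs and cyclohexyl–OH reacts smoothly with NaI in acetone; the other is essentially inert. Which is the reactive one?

From cyclohexyl–OH the departing group would be OH⁻ (pKₐ(H₂O) ≈ 15.7). Strong base; essentially never leaves without prior activation.
From cyclohexyl–OTs the leaving group is OTs⁻ (pKₐ(p-CH₃C₆H₄SO₃H (TsOH)) ≈ -2.8). Resonance-delocalised arenesulfonate.
(In practice cyclohexyl–OTs is made from cyclohexyl–OH by treatment with TsCl / pyridine, converting the hydroxyl into a tosylate.)

cyclohexyl–OTs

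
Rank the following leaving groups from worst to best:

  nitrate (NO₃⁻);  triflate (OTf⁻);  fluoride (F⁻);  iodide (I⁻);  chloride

fluoride (F⁻) < nitrate (NO₃⁻) < chloride < iodide (I⁻) < triflate (OTf⁻)

triflate (OTf⁻): pKₐ(CF₃SO₃H (triflic acid)) ≈ -14 — charge spread over three oxygens and a CF₃ group; the premier leaving group in synthesis
iodide (I⁻): pKₐ(HI) ≈ -10
chloride: pKₐ(HCl) ≈ -7 — moderately weak base
nitrate (NO₃⁻): pKₐ(HNO₃) ≈ -1.3
fluoride (F⁻): pKₐ(HF) ≈ 3.2
Reversing gives the worst-to-best order requested.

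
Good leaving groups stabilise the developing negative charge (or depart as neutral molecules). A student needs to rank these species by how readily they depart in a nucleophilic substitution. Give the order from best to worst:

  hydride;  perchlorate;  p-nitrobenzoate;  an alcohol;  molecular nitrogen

molecular nitrogen > perchlorate > an alcohol > p-nitrobenzoate > hydride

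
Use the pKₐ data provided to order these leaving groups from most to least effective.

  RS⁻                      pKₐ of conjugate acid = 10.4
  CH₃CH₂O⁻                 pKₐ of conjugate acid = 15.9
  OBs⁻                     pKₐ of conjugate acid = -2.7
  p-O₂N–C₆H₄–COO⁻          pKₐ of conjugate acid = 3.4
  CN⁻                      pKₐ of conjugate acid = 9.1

Lower conjugate-acid pKₐ ⇒ weaker base ⇒ better leaving group.
Sorting by the given values: OBs⁻ (-2.7), p-O₂N–C₆H₄–COO⁻ (3.4), CN⁻ (9.1), RS⁻ (10.4), CH₃CH₂O⁻ (15.9).

OBs⁻ > p-O₂N–C₆H₄–COO⁻ > CN⁻ > RS⁻ > CH₃CH₂O⁻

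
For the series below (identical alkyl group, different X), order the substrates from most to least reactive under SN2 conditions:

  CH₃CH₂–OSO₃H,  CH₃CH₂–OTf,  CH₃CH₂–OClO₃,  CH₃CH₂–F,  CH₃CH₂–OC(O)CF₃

CH₃CH₂–OTf > CH₃CH₂–OClO₃ > CH₃CH₂–OSO₃H > CH₃CH₂–OC(O)CF₃ > CH₃CH₂–F

The skeletons are identical, so relative rate is governed entirely by leaving-group ability.
Rank by basicity of the departing species: weakest base leaves most easily.
CH₃CH₂–OTf loses OTf⁻: pKₐ(CF₃SO₃H (triflic acid)) ≈ -14
CH₃CH₂–OClO₃ loses ClO₄⁻: pKₐ(HClO₄) ≈ -10
CH₃CH₂–OSO₃H loses HSO₄⁻: pKₐ(H₂SO₄) ≈ -3
CH₃CH₂–OC(O)CF₃ loses CF₃COO⁻: pKₐ(CF₃COOH) ≈ 0.2
CH₃CH₂–F loses F⁻: pKₐ(HF) ≈ 3.2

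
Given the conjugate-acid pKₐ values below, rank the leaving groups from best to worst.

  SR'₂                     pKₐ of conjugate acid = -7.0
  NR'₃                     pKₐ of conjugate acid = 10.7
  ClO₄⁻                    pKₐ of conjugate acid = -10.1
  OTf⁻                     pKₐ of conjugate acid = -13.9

OTf⁻ > ClO₄⁻ > SR'₂ > NR'₃

Lower conjugate-acid pKₐ ⇒ weaker base ⇒ better leaving group.
Sorting by the given values: OTf⁻ (-13.9), ClO₄⁻ (-10.1), SR'₂ (-7.0), NR'₃ (10.7).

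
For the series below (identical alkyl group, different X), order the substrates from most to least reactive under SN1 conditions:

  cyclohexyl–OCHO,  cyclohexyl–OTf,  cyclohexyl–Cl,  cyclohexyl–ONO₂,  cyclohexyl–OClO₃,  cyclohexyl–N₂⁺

With the same alkyl group throughout, only the leaving group differentiates the rates.
The more stable X⁻ (or X) is on its own — i.e. the weaker a base it is — the better a leaving group it makes.
cyclohexyl–N₂⁺ loses N₂: no meaningful conjugate acid; N₂ departs as an exceptionally stable neutral molecule
cyclohexyl–OTf loses OTf⁻: pKₐ(CF₃SO₃H (triflic acid)) ≈ -14
cyclohexyl–OClO₃ loses ClO₄⁻: pKₐ(HClO₄) ≈ -10
cyclohexyl–Cl loses Cl⁻: pKₐ(HCl) ≈ -7
cyclohexyl–ONO₂ loses NO₃⁻: pKₐ(HNO₃) ≈ -1.3
cyclohexyl–OCHO loses HCOO⁻: pKₐ(HCOOH) ≈ 3.8

cyclohexyl–N₂⁺ > cyclohexyl–OTf > cyclohexyl–OClO₃ > cyclohexyl–Cl > cyclohexyl–ONO₂ > cyclohexyl–OCHO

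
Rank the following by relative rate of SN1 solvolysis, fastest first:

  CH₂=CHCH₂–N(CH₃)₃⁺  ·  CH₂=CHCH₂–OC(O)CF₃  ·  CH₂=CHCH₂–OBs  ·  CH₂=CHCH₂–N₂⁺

CH₂=CHCH₂–N₂⁺ > CH₂=CHCH₂–OBs > CH₂=CHCH₂–OC(O)CF₃ > CH₂=CHCH₂–N(CH₃)₃⁺

With the same alkyl group throughout, only the leaving group differentiates the rates.
The more stable X⁻ (or X) is on its own — i.e. the weaker a base it is — the better a leaving group it makes.
CH₂=CHCH₂–N₂⁺ loses N₂: no meaningful conjugate acid; N₂ departs as an exceptionally stable neutral molecule
CH₂=CHCH₂–OBs loses OBs⁻: pKₐ(p-BrC₆H₄SO₃H) ≈ -2.8
CH₂=CHCH₂–OC(O)CF₃ loses CF₃COO⁻: pKₐ(CF₃COOH) ≈ 0.2
CH₂=CHCH₂–N(CH₃)₃⁺ loses NR'₃: pKₐ(R'₃NH⁺) ≈ 10.7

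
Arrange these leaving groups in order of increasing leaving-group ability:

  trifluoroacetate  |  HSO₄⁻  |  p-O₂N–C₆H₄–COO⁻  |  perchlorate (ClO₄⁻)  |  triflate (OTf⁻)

The more stable X⁻ (or X) is on its own — i.e. the weaker a base it is — the better a leaving group it makes.
triflate (OTf⁻): pKₐ(CF₃SO₃H (triflic acid)) ≈ -14
perchlorate (ClO₄⁻): pKₐ(HClO₄) ≈ -10
HSO₄⁻: pKₐ(H₂SO₄) ≈ -3
trifluoroacetate: pKₐ(CF₃COOH) ≈ 0.2
p-O₂N–C₆H₄–COO⁻: pKₐ(p-nitrobenzoic acid) ≈ 3.4
Listed from poorest to best leaving group as asked.

p-O₂N–C₆H₄–COO⁻ < trifluoroacetate < HSO₄⁻ < perchlorate (ClO₄⁻) < triflate (OTf⁻)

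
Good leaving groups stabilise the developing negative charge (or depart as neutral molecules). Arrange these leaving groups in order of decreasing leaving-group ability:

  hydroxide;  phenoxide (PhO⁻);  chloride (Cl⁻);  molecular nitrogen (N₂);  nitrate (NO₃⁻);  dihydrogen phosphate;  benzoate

molecular nitrogen (N₂) > chloride (Cl⁻) > nitrate (NO₃⁻) > dihydrogen phosphate > benzoate > phenoxide (PhO⁻) > hydroxide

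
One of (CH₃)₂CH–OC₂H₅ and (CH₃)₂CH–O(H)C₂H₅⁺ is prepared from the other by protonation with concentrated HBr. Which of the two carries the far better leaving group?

From (CH₃)₂CH–OC₂H₅ the departing group would be CH₃CH₂O⁻ (pKₐ(CH₃CH₂OH) ≈ 16). Strong base; alkoxides do not leave unassisted.
From (CH₃)₂CH–O(H)C₂H₅⁺ the leaving group is R'OH (pKₐ(R'OH₂⁺) ≈ -2.4). Neutral; leaves from a protonated ether (an oxonium ion, R–O(H)R'⁺).
Protonation with concentrated HBr works by allowing neutral ethanol, rather than ethoxide, to depart, making (CH₃)₂CH–O(H)C₂H₅⁺ enormously more reactive.

(CH₃)₂CH–O(H)C₂H₅⁺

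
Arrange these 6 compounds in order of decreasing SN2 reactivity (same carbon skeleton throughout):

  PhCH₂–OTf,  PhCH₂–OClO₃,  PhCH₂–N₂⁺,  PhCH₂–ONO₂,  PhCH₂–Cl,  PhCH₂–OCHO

PhCH₂–N₂⁺ > PhCH₂–OTf > PhCH₂–OClO₃ > PhCH₂–Cl > PhCH₂–ONO₂ > PhCH₂–OCHO

Same R in every case — rank the leaving groups.
The more stable X⁻ (or X) is on its own — i.e. the weaker a base it is — the better a leaving group it makes.
PhCH₂–N₂⁺ loses N₂: no meaningful conjugate acid; N₂ departs as an exceptionally stable neutral molecule
PhCH₂–OTf loses OTf⁻: pKₐ(CF₃SO₃H (triflic acid)) ≈ -14
PhCH₂–OClO₃ loses ClO₄⁻: pKₐ(HClO₄) ≈ -10
PhCH₂–Cl loses Cl⁻: pKₐ(HCl) ≈ -7
PhCH₂–ONO₂ loses NO₃⁻: pKₐ(HNO₃) ≈ -1.3
PhCH₂–OCHO loses HCOO⁻: pKₐ(HCOOH) ≈ 3.8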